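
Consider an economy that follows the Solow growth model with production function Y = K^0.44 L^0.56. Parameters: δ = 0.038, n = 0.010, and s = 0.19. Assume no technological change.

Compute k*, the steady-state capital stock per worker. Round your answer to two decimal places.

k* ≈ 11.67

In steady state, investment equals break-even investment: s·k^α = (n + δ)·k.
Rearranging, k^(1−α) = s / (n + δ).
k^0.56 = 0.19 / (0.010 + 0.038) = 0.19 / 0.048 = 3.9583
k* = 3.9583^(1/0.56) ≈ 11.6676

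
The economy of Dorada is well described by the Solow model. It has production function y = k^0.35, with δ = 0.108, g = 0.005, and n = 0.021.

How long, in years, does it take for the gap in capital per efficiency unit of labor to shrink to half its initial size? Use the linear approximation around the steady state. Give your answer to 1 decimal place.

half-life ≈ 8.0 years

Near the steady state the convergence rate is λ = (1 − α)(n + g + δ).
λ = (1 − 0.35) × 0.134 = 0.65 × 0.134 = 0.0871
Half-life = ln 2 / λ = 0.6931 / 0.0871 ≈ 7.96 years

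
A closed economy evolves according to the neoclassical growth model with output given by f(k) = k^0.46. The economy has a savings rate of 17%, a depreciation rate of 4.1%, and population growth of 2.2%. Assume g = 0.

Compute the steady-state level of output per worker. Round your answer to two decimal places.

At the steady state, Δk = 0, so s·k^α = (n + δ)·k.
Dividing both sides by k: k^(1−α) = s / (n + δ).
k^0.54 = 0.17 / (0.022 + 0.041) = 0.17 / 0.063 = 2.6984
k* = 2.6984^(1/0.54) ≈ 6.2856
y* = (k*)^α = 6.2856^0.46 ≈ 2.3294

y* = 2.33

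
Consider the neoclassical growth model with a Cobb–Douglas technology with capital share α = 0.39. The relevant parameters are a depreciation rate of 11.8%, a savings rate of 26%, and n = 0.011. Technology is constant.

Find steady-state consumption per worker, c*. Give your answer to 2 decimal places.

c* = 1.16

At the steady state, Δk = 0, so s·k^α = (n + δ)·k.
Rearranging, k^(1−α) = s / (n + δ).
k^0.61 = 0.26 / (0.011 + 0.118) = 0.26 / 0.129 = 2.0155
k* = 2.0155^(1/0.61) ≈ 3.1549
y* = (k*)^α = 3.1549^0.39 ≈ 1.5653
c* = (1 − s)·y* = (1 − 0.26) × 1.5653 ≈ 1.1583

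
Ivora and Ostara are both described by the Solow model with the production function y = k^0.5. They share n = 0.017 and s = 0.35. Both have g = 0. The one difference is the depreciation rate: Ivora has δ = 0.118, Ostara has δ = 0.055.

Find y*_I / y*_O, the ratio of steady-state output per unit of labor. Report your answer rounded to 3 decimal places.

ratio ≈ 0.533

Steady-state y* = [s/(n + δ)]^(α/(1−α)), so the ratio is [ (s_I/(n + δ)_I) / (s_O/(n + δ)_O) ]^1.
s_I/(n + δ)_I = 0.35/0.135 = 2.5926; s_O/(n + δ)_O = 0.35/0.072 = 4.8611.
Ratio = (2.5926/4.8611)^1 = 0.5333^1 ≈ 0.5333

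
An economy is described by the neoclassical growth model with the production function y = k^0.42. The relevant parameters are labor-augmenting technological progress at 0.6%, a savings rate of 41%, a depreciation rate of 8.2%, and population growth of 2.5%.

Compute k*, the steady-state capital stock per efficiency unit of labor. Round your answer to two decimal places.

In steady state, investment equals break-even investment: s·k^α = (n + g + δ)·k.
Dividing both sides by k: k^(1−α) = s / (n + g + δ).
k^0.58 = 0.41 / (0.025 + 0.006 + 0.082) = 0.41 / 0.113 = 3.6283
k* = 3.6283^(1/0.58) ≈ 9.2258

k* ≈ 9.23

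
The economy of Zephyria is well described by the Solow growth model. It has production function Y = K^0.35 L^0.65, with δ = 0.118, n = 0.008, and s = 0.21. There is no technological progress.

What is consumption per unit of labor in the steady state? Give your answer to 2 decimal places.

Steady state requires s·f(k) = (n + δ)·k, i.e. s·k^α = (n + δ)·k.
Rearranging, k^(1−α) = s / (n + δ).
k^0.65 = 0.21 / (0.008 + 0.118) = 0.21 / 0.126 = 1.6667
k* = 1.6667^(1/0.65) ≈ 2.1944
y* = (k*)^α = 2.1944^0.35 ≈ 1.3166
c* = (1 − s)·y* = (1 − 0.21) × 1.3166 ≈ 1.0401

c* = 1.04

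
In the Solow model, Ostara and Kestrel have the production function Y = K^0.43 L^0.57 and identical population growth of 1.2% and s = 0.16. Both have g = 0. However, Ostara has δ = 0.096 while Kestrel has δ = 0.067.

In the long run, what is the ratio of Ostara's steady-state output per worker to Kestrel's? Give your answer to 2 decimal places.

Steady-state y* = [s/(n + δ)]^(α/(1−α)), so the ratio is [ (s_O/(n + δ)_O) / (s_K/(n + δ)_K) ]^0.7544.
s_O/(n + δ)_O = 0.16/0.108 = 1.4815; s_K/(n + δ)_K = 0.16/0.079 = 2.0253.
Ratio = (1.4815/2.0253)^0.7544 = 0.7315^0.7544 ≈ 0.7899

y*_O / y*_K ≈ 0.79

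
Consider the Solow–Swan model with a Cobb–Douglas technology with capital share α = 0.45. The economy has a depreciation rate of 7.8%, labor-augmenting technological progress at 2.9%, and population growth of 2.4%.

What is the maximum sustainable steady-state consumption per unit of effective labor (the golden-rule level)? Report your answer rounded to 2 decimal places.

At the golden rule, f'(k) = n + g + δ, so α·k^(α−1) = n + g + δ and k_gold = (α/(n + g + δ))^(1/(1−α)).
k_gold = (0.45/0.131)^(1/0.55) = 3.4351^1.8182 ≈ 9.4286
c_gold = f(k_gold) − (n + g + δ)·k_gold = 2.7447 − 0.131×9.4286 ≈ 1.5096

c_gold ≈ 1.51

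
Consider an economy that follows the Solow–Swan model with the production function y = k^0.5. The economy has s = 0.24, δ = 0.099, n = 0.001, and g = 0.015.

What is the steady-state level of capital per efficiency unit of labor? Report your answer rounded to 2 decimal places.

At the steady state, Δk = 0, so s·k^α = (n + g + δ)·k.
Dividing both sides by k: k^(1−α) = s / (n + g + δ).
k^0.5 = 0.24 / (0.001 + 0.015 + 0.099) = 0.24 / 0.115 = 2.0870
k* = 2.0870^(1/0.5) ≈ 4.3556

k* ≈ 4.36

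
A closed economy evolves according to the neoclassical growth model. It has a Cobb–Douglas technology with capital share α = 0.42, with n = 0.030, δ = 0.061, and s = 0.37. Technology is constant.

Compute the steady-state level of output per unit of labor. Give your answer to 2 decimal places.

y* = 2.76

Steady state requires s·f(k) = (n + δ)·k, i.e. s·k^α = (n + δ)·k.
Rearranging, k^(1−α) = s / (n + δ).
k^0.58 = 0.37 / (0.030 + 0.061) = 0.37 / 0.091 = 4.0659
k* = 4.0659^(1/0.58) ≈ 11.2272
y* = (k*)^α = 11.2272^0.42 ≈ 2.7613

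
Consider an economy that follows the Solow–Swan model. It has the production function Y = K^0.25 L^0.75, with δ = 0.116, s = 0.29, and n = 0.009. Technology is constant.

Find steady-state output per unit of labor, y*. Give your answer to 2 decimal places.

y* = 1.32

At the steady state, Δk = 0, so s·k^α = (n + δ)·k.
Rearranging, k^(1−α) = s / (n + δ).
k^0.75 = 0.29 / (0.009 + 0.116) = 0.29 / 0.125 = 2.3200
k* = 2.3200^(1/0.75) ≈ 3.0713
y* = (k*)^α = 3.0713^0.25 ≈ 1.3238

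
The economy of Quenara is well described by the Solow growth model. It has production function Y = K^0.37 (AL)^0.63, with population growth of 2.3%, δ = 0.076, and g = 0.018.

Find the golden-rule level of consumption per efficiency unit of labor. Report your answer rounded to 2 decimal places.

c_gold ≈ 1.24

At the golden rule, f'(k) = n + g + δ, so α·k^(α−1) = n + g + δ and k_gold = (α/(n + g + δ))^(1/(1−α)).
k_gold = (0.37/0.117)^(1/0.63) = 3.1624^1.5873 ≈ 6.2184
c_gold = f(k_gold) − (n + g + δ)·k_gold = 1.9664 − 0.117×6.2184 ≈ 1.2388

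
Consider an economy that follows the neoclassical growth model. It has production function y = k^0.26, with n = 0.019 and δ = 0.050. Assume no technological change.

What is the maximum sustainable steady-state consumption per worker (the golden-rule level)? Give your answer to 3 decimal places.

At the golden rule, f'(k) = n + δ, so α·k^(α−1) = n + δ and k_gold = (α/(n + δ))^(1/(1−α)).
k_gold = (0.26/0.069)^(1/0.74) = 3.7681^1.3514 ≈ 6.0058
c_gold = f(k_gold) − (n + δ)·k_gold = 1.5938 − 0.069×6.0058 ≈ 1.1794

c_gold ≈ 1.179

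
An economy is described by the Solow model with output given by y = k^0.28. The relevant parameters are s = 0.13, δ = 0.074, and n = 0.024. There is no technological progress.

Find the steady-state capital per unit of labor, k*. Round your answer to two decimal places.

k* = 1.48

In steady state, investment equals break-even investment: s·k^α = (n + δ)·k.
Dividing both sides by k: k^(1−α) = s / (n + δ).
k^0.72 = 0.13 / (0.024 + 0.074) = 0.13 / 0.098 = 1.3265
k* = 1.3265^(1/0.72) ≈ 1.4806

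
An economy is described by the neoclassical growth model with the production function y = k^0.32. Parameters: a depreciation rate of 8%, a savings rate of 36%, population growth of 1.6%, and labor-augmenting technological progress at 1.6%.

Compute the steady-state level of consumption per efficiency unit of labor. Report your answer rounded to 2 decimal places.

c* = 1.11

In steady state, investment equals break-even investment: s·k^α = (n + g + δ)·k.
Rearranging, k^(1−α) = s / (n + g + δ).
k^0.68 = 0.36 / (0.016 + 0.016 + 0.080) = 0.36 / 0.112 = 3.2143
k* = 3.2143^(1/0.68) ≈ 5.5682
y* = (k*)^α = 5.5682^0.32 ≈ 1.7323
c* = (1 − s)·y* = (1 − 0.36) × 1.7323 ≈ 1.1087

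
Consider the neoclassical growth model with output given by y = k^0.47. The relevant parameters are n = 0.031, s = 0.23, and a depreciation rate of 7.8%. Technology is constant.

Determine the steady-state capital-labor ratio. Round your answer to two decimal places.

Steady state requires s·f(k) = (n + δ)·k, i.e. s·k^α = (n + δ)·k.
Dividing both sides by k: k^(1−α) = s / (n + δ).
k^0.53 = 0.23 / (0.031 + 0.078) = 0.23 / 0.109 = 2.1101
k* = 2.1101^(1/0.53) ≈ 4.0916

k* ≈ 4.09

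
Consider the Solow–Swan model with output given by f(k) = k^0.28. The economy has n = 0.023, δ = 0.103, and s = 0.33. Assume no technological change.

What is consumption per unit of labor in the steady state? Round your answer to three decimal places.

c* ≈ 0.974

At the steady state, Δk = 0, so s·k^α = (n + δ)·k.
Rearranging, k^(1−α) = s / (n + δ).
k^0.72 = 0.33 / (0.023 + 0.103) = 0.33 / 0.126 = 2.6190
k* = 2.6190^(1/0.72) ≈ 3.8084
y* = (k*)^α = 3.8084^0.28 ≈ 1.4541
c* = (1 − s)·y* = (1 − 0.33) × 1.4541 ≈ 0.9742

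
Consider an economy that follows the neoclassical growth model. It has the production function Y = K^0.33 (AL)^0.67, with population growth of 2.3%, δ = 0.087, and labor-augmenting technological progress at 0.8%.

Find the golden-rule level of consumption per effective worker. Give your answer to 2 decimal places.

c_gold ≈ 1.11

At the golden rule, f'(k) = n + g + δ, so α·k^(α−1) = n + g + δ and k_gold = (α/(n + g + δ))^(1/(1−α)).
k_gold = (0.33/0.118)^(1/0.67) = 2.7966^1.4925 ≈ 4.6408
c_gold = f(k_gold) − (n + g + δ)·k_gold = 1.6595 − 0.118×4.6408 ≈ 1.1119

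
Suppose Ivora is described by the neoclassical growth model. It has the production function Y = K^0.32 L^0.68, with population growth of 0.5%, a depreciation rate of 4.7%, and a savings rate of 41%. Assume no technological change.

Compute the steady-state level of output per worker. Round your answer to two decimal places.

y* ≈ 2.64

In steady state, investment equals break-even investment: s·k^α = (n + δ)·k.
Rearranging, k^(1−α) = s / (n + δ).
k^0.68 = 0.41 / (0.005 + 0.047) = 0.41 / 0.052 = 7.8846
k* = 7.8846^(1/0.68) ≈ 20.8350
y* = (k*)^α = 20.8350^0.32 ≈ 2.6425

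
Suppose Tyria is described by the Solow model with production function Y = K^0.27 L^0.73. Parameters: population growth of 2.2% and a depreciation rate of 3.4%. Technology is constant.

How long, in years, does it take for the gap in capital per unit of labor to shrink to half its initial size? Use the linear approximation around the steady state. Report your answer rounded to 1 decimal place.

Near the steady state the convergence rate is λ = (1 − α)(n + δ).
λ = (1 − 0.27) × 0.056 = 0.73 × 0.056 = 0.04088
Half-life = ln 2 / λ = 0.6931 / 0.04088 ≈ 16.95 years

about 17.0 years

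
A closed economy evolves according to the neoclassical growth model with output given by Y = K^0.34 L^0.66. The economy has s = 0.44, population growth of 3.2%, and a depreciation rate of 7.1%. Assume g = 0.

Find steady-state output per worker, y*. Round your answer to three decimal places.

y* = 2.113

In steady state, investment equals break-even investment: s·k^α = (n + δ)·k.
Dividing both sides by k: k^(1−α) = s / (n + δ).
k^0.66 = 0.44 / (0.032 + 0.071) = 0.44 / 0.103 = 4.2718
k* = 4.2718^(1/0.66) ≈ 9.0255
y* = (k*)^α = 9.0255^0.34 ≈ 2.1128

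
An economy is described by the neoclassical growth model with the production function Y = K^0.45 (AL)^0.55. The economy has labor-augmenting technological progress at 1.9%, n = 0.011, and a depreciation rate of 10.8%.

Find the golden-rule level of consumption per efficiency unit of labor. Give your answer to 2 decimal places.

At the golden rule, f'(k) = n + g + δ, so α·k^(α−1) = n + g + δ and k_gold = (α/(n + g + δ))^(1/(1−α)).
k_gold = (0.45/0.138)^(1/0.55) = 3.2609^1.8182 ≈ 8.5773
c_gold = f(k_gold) − (n + g + δ)·k_gold = 2.6303 − 0.138×8.5773 ≈ 1.4466

c_gold ≈ 1.45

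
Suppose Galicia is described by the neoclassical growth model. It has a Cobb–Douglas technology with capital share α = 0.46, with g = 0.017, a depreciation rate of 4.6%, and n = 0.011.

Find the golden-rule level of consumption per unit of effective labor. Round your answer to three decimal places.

At the golden rule, f'(k) = n + g + δ, so α·k^(α−1) = n + g + δ and k_gold = (α/(n + g + δ))^(1/(1−α)).
k_gold = (0.46/0.074)^(1/0.54) = 6.2162^1.8519 ≈ 29.4801
c_gold = f(k_gold) − (n + g + δ)·k_gold = 4.7422 − 0.074×29.4801 ≈ 2.5607

c_gold ≈ 2.561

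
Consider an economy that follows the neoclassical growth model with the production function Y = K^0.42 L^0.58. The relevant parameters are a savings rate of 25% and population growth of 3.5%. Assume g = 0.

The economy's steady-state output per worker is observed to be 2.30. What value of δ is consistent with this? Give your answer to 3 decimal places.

In steady state, investment equals break-even investment: s·k^α = (n + δ)·k.
Since y* = [s/(n + δ)]^(α/(1−α)), we have s/(n + δ) = (y*)^((1−α)/α) = 2.30^1.381 = 3.1590.
Therefore n + δ = s / 3.1590 = 0.25 / 3.1590 = 0.0791, so δ = 0.0791 − 0.035 = 0.0441.

δ ≈ 0.044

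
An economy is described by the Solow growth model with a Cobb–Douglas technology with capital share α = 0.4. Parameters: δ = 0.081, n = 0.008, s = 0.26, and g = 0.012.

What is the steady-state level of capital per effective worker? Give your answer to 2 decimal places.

k* = 4.84

In steady state, investment equals break-even investment: s·k^α = (n + g + δ)·k.
Rearranging, k^(1−α) = s / (n + g + δ).
k^0.6 = 0.26 / (0.008 + 0.012 + 0.081) = 0.26 / 0.101 = 2.5743
k* = 2.5743^(1/0.6) ≈ 4.8354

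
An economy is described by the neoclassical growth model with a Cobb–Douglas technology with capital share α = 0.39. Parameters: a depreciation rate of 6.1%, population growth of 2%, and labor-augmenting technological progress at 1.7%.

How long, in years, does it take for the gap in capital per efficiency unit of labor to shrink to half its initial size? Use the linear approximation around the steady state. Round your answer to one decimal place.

t_½ ≈ 11.6 years

Near the steady state the convergence rate is λ = (1 − α)(n + g + δ).
λ = (1 − 0.39) × 0.098 = 0.61 × 0.098 = 0.05978
Half-life = ln 2 / λ = 0.6931 / 0.05978 ≈ 11.59 years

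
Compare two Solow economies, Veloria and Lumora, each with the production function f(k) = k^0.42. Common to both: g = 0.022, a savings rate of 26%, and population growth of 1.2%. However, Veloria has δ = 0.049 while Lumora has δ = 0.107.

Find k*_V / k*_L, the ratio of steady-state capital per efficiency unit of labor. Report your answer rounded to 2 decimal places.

Steady-state k* = [s/(n + g + δ)]^(1/(1−α)), so the ratio is [ (s_V/(n + g + δ)_V) / (s_L/(n + g + δ)_L) ]^1.7241.
s_V/(n + g + δ)_V = 0.26/0.083 = 3.1325; s_L/(n + g + δ)_L = 0.26/0.141 = 1.8440.
Ratio = (3.1325/1.8440)^1.7241 = 1.6988^1.7241 ≈ 2.4934

ratio ≈ 2.49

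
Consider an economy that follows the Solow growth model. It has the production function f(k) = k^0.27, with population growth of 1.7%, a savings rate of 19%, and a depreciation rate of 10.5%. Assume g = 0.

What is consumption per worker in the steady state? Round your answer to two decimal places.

Steady state requires s·f(k) = (n + δ)·k, i.e. s·k^α = (n + δ)·k.
Rearranging, k^(1−α) = s / (n + δ).
k^0.73 = 0.19 / (0.017 + 0.105) = 0.19 / 0.122 = 1.5574
k* = 1.5574^(1/0.73) ≈ 1.8347
y* = (k*)^α = 1.8347^0.27 ≈ 1.1780
c* = (1 − s)·y* = (1 − 0.19) × 1.1780 ≈ 0.9542

c* ≈ 0.95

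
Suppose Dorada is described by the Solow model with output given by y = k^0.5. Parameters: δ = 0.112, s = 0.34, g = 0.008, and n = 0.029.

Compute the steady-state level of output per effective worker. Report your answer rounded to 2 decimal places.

y* ≈ 2.28

In steady state, investment equals break-even investment: s·k^α = (n + g + δ)·k.
Dividing both sides by k: k^(1−α) = s / (n + g + δ).
k^0.5 = 0.34 / (0.029 + 0.008 + 0.112) = 0.34 / 0.149 = 2.2819
k* = 2.2819^(1/0.5) ≈ 5.2071
y* = (k*)^α = 5.2071^0.5 ≈ 2.2819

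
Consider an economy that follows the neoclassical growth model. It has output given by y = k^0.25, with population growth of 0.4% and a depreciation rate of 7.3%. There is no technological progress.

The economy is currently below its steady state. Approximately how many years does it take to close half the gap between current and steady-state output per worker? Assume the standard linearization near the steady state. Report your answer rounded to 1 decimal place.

t_½ ≈ 12.0 years

Near the steady state the convergence rate is λ = (1 − α)(n + δ).
λ = (1 − 0.25) × 0.077 = 0.75 × 0.077 = 0.05775
Half-life = ln 2 / λ = 0.6931 / 0.05775 ≈ 12.00 years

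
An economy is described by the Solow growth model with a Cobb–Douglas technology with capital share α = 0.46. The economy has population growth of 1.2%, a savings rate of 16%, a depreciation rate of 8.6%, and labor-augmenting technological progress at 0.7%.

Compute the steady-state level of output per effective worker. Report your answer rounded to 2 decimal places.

y* ≈ 1.43

In steady state, investment equals break-even investment: s·k^α = (n + g + δ)·k.
Rearranging, k^(1−α) = s / (n + g + δ).
k^0.54 = 0.16 / (0.012 + 0.007 + 0.086) = 0.16 / 0.105 = 1.5238
k* = 1.5238^(1/0.54) ≈ 2.1815
y* = (k*)^α = 2.1815^0.46 ≈ 1.4316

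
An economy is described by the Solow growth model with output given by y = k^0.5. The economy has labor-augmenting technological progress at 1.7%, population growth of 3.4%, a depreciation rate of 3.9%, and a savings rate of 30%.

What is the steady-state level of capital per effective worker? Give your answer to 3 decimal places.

At the steady state, Δk = 0, so s·k^α = (n + g + δ)·k.
Dividing both sides by k: k^(1−α) = s / (n + g + δ).
k^0.5 = 0.30 / (0.034 + 0.017 + 0.039) = 0.30 / 0.090 = 3.3333
k* = 3.3333^(1/0.5) ≈ 11.1109

k* ≈ 11.111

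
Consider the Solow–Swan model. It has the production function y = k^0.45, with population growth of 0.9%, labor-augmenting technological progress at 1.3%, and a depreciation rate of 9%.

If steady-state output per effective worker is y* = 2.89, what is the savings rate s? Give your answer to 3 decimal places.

s ≈ 0.410

In steady state, investment equals break-even investment: s·k^α = (n + g + δ)·k.
Since y* = [s/(n + g + δ)]^(α/(1−α)), we have s/(n + g + δ) = (y*)^((1−α)/α) = 2.89^1.2222 = 3.6586.
Therefore s = 3.6586 × (n + g + δ) = 3.6586 × 0.112 = 0.4098.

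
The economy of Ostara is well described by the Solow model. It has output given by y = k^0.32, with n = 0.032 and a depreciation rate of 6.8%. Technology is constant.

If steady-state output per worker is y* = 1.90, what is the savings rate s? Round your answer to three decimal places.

s ≈ 0.391

In steady state, investment equals break-even investment: s·k^α = (n + δ)·k.
Since y* = [s/(n + δ)]^(α/(1−α)), we have s/(n + δ) = (y*)^((1−α)/α) = 1.90^2.125 = 3.9116.
Therefore s = 3.9116 × (n + δ) = 3.9116 × 0.100 = 0.3912.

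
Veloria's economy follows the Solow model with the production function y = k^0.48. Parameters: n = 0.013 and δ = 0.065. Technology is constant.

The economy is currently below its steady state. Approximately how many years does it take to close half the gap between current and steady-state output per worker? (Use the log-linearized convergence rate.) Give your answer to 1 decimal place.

Near the steady state the convergence rate is λ = (1 − α)(n + δ).
λ = (1 − 0.48) × 0.078 = 0.52 × 0.078 = 0.04056
Half-life = ln 2 / λ = 0.6931 / 0.04056 ≈ 17.09 years

about 17.1 years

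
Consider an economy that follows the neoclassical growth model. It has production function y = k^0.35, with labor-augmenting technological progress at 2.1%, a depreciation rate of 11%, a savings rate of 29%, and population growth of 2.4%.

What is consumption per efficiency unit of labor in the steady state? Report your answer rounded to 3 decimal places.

Steady state requires s·f(k) = (n + g + δ)·k, i.e. s·k^α = (n + g + δ)·k.
Dividing both sides by k: k^(1−α) = s / (n + g + δ).
k^0.65 = 0.29 / (0.024 + 0.021 + 0.110) = 0.29 / 0.155 = 1.8710
k* = 1.8710^(1/0.65) ≈ 2.6217
y* = (k*)^α = 2.6217^0.35 ≈ 1.4012
c* = (1 − s)·y* = (1 − 0.29) × 1.4012 ≈ 0.9949

c* ≈ 0.995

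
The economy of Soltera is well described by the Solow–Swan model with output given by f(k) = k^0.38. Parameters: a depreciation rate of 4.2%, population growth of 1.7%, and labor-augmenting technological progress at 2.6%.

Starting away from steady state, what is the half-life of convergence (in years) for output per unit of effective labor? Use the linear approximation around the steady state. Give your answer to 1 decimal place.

t_½ ≈ 13.2 years

Near the steady state the convergence rate is λ = (1 − α)(n + g + δ).
λ = (1 − 0.38) × 0.085 = 0.62 × 0.085 = 0.0527
Half-life = ln 2 / λ = 0.6931 / 0.0527 ≈ 13.15 years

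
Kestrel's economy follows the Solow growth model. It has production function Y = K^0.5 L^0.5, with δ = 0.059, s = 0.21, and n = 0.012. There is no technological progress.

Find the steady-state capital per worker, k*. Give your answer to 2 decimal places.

In steady state, investment equals break-even investment: s·k^α = (n + δ)·k.
Dividing both sides by k: k^(1−α) = s / (n + δ).
k^0.5 = 0.21 / (0.012 + 0.059) = 0.21 / 0.071 = 2.9577
k* = 2.9577^(1/0.5) ≈ 8.7480

k* ≈ 8.75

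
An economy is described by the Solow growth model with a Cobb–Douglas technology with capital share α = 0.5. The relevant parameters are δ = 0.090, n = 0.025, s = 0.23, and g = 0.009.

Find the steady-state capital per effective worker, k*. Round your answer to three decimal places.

Steady state requires s·f(k) = (n + g + δ)·k, i.e. s·k^α = (n + g + δ)·k.
Dividing both sides by k: k^(1−α) = s / (n + g + δ).
k^0.5 = 0.23 / (0.025 + 0.009 + 0.090) = 0.23 / 0.124 = 1.8548
k* = 1.8548^(1/0.5) ≈ 3.4403

k* ≈ 3.440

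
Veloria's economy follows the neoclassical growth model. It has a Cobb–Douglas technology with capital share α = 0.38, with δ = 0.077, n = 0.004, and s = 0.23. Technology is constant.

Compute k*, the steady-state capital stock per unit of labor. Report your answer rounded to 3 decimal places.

k* ≈ 5.383

Steady state requires s·f(k) = (n + δ)·k, i.e. s·k^α = (n + δ)·k.
Dividing both sides by k: k^(1−α) = s / (n + δ).
k^0.62 = 0.23 / (0.004 + 0.077) = 0.23 / 0.081 = 2.8395
k* = 2.8395^(1/0.62) ≈ 5.3831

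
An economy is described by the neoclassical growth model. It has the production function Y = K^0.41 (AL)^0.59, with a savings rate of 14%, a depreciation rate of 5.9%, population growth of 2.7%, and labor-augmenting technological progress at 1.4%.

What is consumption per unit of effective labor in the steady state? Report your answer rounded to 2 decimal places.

Steady state requires s·f(k) = (n + g + δ)·k, i.e. s·k^α = (n + g + δ)·k.
Dividing both sides by k: k^(1−α) = s / (n + g + δ).
k^0.59 = 0.14 / (0.027 + 0.014 + 0.059) = 0.14 / 0.100 = 1.4000
k* = 1.4000^(1/0.59) ≈ 1.7688
y* = (k*)^α = 1.7688^0.41 ≈ 1.2634
c* = (1 − s)·y* = (1 − 0.14) × 1.2634 ≈ 1.0865

c* = 1.09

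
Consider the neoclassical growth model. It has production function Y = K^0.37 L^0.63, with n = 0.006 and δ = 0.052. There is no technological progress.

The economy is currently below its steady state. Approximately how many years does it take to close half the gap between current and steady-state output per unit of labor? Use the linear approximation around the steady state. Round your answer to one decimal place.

about 19.0 years

Near the steady state the convergence rate is λ = (1 − α)(n + δ).
λ = (1 − 0.37) × 0.058 = 0.63 × 0.058 = 0.03654
Half-life = ln 2 / λ = 0.6931 / 0.03654 ≈ 18.97 years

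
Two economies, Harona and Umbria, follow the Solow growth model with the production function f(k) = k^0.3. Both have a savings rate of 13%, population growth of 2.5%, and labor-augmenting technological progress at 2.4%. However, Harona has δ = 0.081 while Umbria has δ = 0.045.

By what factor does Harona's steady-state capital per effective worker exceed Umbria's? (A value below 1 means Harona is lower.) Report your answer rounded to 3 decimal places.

ratio ≈ 0.629

Steady-state k* = [s/(n + g + δ)]^(1/(1−α)), so the ratio is [ (s_H/(n + g + δ)_H) / (s_U/(n + g + δ)_U) ]^1.4286.
s_H/(n + g + δ)_H = 0.13/0.130 = 1.0000; s_U/(n + g + δ)_U = 0.13/0.094 = 1.3830.
Ratio = (1.0000/1.3830)^1.4286 = 0.7231^1.4286 ≈ 0.6293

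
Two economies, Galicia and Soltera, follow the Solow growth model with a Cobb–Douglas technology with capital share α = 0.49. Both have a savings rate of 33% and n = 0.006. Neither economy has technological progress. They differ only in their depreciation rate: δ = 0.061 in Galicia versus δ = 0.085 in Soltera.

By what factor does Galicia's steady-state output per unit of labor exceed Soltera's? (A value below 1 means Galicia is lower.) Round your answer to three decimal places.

ratio ≈ 1.342

Steady-state y* = [s/(n + δ)]^(α/(1−α)), so the ratio is [ (s_G/(n + δ)_G) / (s_S/(n + δ)_S) ]^0.9608.
s_G/(n + δ)_G = 0.33/0.067 = 4.9254; s_S/(n + δ)_S = 0.33/0.091 = 3.6264.
Ratio = (4.9254/3.6264)^0.9608 = 1.3582^0.9608 ≈ 1.3420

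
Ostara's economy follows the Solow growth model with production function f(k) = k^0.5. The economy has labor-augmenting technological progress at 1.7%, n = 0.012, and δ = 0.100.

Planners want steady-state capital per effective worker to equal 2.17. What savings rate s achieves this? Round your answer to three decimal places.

s ≈ 0.190

In steady state, investment equals break-even investment: s·k^α = (n + g + δ)·k.
So s / (n + g + δ) = (k*)^(1−α) = 2.17^0.5 = 1.4731.
Therefore s = 1.4731 × (n + g + δ) = 1.4731 × 0.129 = 0.1900.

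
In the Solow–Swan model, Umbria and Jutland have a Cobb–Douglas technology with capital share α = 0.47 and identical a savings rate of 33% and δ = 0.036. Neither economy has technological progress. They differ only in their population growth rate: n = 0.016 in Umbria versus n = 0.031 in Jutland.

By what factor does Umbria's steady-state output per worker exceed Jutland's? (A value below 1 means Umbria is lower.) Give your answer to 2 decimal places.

ratio ≈ 1.25

Steady-state y* = [s/(n + δ)]^(α/(1−α)), so the ratio is [ (s_U/(n + δ)_U) / (s_J/(n + δ)_J) ]^0.8868.
s_U/(n + δ)_U = 0.33/0.052 = 6.3462; s_J/(n + δ)_J = 0.33/0.067 = 4.9254.
Ratio = (6.3462/4.9254)^0.8868 = 1.2885^0.8868 ≈ 1.2521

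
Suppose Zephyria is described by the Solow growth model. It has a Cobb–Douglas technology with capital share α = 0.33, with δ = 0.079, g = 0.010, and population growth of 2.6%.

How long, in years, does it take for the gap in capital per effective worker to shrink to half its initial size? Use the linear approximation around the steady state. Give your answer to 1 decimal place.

about 9.0 years

Near the steady state the convergence rate is λ = (1 − α)(n + g + δ).
λ = (1 − 0.33) × 0.115 = 0.67 × 0.115 = 0.07705
Half-life = ln 2 / λ = 0.6931 / 0.07705 ≈ 9.00 years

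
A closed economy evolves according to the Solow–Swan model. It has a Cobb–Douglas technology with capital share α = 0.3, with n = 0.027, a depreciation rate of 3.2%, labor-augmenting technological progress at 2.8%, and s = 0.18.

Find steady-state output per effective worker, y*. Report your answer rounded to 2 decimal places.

y* = 1.37

Steady state requires s·f(k) = (n + g + δ)·k, i.e. s·k^α = (n + g + δ)·k.
Rearranging, k^(1−α) = s / (n + g + δ).
k^0.7 = 0.18 / (0.027 + 0.028 + 0.032) = 0.18 / 0.087 = 2.0690
k* = 2.0690^(1/0.7) ≈ 2.8254
y* = (k*)^α = 2.8254^0.3 ≈ 1.3656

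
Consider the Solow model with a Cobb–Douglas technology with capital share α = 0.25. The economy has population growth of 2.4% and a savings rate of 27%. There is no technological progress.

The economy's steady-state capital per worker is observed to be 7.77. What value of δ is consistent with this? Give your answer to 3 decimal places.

Steady state requires s·f(k) = (n + δ)·k, i.e. s·k^α = (n + δ)·k.
So s / (n + δ) = (k*)^(1−α) = 7.77^0.75 = 4.6539.
Therefore n + δ = s / 4.6539 = 0.27 / 4.6539 = 0.0580, so δ = 0.0580 − 0.024 = 0.0340.

δ ≈ 0.034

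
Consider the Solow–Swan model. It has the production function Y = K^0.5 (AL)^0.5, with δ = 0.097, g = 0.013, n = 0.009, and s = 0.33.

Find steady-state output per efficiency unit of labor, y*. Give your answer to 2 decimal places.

y* ≈ 2.77

At the steady state, Δk = 0, so s·k^α = (n + g + δ)·k.
Rearranging, k^(1−α) = s / (n + g + δ).
k^0.5 = 0.33 / (0.009 + 0.013 + 0.097) = 0.33 / 0.119 = 2.7731
k* = 2.7731^(1/0.5) ≈ 7.6901
y* = (k*)^α = 7.6901^0.5 ≈ 2.7731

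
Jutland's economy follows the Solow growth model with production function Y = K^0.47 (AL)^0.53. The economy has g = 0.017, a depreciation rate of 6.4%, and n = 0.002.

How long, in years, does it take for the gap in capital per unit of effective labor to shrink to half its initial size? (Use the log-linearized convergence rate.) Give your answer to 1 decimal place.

half-life ≈ 15.8 years

Near the steady state the convergence rate is λ = (1 − α)(n + g + δ).
λ = (1 − 0.47) × 0.083 = 0.53 × 0.083 = 0.04399
Half-life = ln 2 / λ = 0.6931 / 0.04399 ≈ 15.76 years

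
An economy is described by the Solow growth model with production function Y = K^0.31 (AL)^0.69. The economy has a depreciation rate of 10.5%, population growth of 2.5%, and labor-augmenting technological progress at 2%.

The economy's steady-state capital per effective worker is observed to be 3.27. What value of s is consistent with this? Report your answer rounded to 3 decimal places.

s ≈ 0.340

Steady state requires s·f(k) = (n + g + δ)·k, i.e. s·k^α = (n + g + δ)·k.
So s / (n + g + δ) = (k*)^(1−α) = 3.27^0.69 = 2.2648.
Therefore s = 2.2648 × (n + g + δ) = 2.2648 × 0.150 = 0.3397.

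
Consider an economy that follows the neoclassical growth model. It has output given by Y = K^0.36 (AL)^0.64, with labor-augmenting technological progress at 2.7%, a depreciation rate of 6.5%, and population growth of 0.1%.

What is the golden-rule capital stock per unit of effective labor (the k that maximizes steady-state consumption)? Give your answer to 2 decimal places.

k_gold ≈ 8.29

The golden rule sets f'(k) = n + g + δ, i.e. α·k^(α−1) = n + g + δ.
So k^(1−α) = α / (n + g + δ) = 0.36 / 0.093 = 3.8710.
k_gold = 3.8710^(1/0.64) ≈ 8.2885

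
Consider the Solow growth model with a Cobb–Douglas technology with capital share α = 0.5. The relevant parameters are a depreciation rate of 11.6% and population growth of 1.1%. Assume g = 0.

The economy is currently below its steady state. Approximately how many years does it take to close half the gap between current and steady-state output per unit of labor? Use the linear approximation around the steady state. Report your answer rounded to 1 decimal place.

half-life ≈ 10.9 years

Near the steady state the convergence rate is λ = (1 − α)(n + δ).
λ = (1 − 0.5) × 0.127 = 0.5 × 0.127 = 0.0635
Half-life = ln 2 / λ = 0.6931 / 0.0635 ≈ 10.91 years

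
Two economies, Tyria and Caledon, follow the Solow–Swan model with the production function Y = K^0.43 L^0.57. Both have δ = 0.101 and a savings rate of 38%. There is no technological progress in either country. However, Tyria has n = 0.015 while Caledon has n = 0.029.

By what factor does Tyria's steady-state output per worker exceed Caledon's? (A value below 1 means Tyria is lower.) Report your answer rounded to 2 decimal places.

Steady-state y* = [s/(n + δ)]^(α/(1−α)), so the ratio is [ (s_T/(n + δ)_T) / (s_C/(n + δ)_C) ]^0.7544.
s_T/(n + δ)_T = 0.38/0.116 = 3.2759; s_C/(n + δ)_C = 0.38/0.130 = 2.9231.
Ratio = (3.2759/2.9231)^0.7544 = 1.1207^0.7544 ≈ 1.0898

y*_T / y*_C ≈ 1.09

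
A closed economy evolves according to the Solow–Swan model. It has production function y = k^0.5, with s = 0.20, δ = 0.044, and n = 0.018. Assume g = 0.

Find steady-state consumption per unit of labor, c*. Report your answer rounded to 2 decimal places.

In steady state, investment equals break-even investment: s·k^α = (n + δ)·k.
Rearranging, k^(1−α) = s / (n + δ).
k^0.5 = 0.20 / (0.018 + 0.044) = 0.20 / 0.062 = 3.2258
k* = 3.2258^(1/0.5) ≈ 10.4058
y* = (k*)^α = 10.4058^0.5 ≈ 3.2258
c* = (1 − s)·y* = (1 − 0.20) × 3.2258 ≈ 2.5806

c* = 2.58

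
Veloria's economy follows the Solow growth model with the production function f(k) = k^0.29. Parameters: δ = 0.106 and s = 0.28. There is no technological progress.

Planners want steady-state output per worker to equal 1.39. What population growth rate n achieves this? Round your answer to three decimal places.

n ≈ 0.019

At the steady state, Δk = 0, so s·k^α = (n + δ)·k.
Since y* = [s/(n + δ)]^(α/(1−α)), we have s/(n + δ) = (y*)^((1−α)/α) = 1.39^2.4483 = 2.2395.
Therefore n + δ = s / 2.2395 = 0.28 / 2.2395 = 0.1250, so n = 0.1250 − 0.106 = 0.0190.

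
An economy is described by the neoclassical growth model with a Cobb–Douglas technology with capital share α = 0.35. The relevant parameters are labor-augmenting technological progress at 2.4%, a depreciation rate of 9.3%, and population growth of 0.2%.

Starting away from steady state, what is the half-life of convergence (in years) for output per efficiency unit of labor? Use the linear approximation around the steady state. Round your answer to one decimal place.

about 9.0 years

Near the steady state the convergence rate is λ = (1 − α)(n + g + δ).
λ = (1 − 0.35) × 0.119 = 0.65 × 0.119 = 0.07735
Half-life = ln 2 / λ = 0.6931 / 0.07735 ≈ 8.96 years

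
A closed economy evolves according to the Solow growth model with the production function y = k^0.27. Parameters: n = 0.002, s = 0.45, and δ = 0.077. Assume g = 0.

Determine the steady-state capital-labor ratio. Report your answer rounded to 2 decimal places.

k* = 10.84

In steady state, investment equals break-even investment: s·k^α = (n + δ)·k.
Rearranging, k^(1−α) = s / (n + δ).
k^0.73 = 0.45 / (0.002 + 0.077) = 0.45 / 0.079 = 5.6962
k* = 5.6962^(1/0.73) ≈ 10.8405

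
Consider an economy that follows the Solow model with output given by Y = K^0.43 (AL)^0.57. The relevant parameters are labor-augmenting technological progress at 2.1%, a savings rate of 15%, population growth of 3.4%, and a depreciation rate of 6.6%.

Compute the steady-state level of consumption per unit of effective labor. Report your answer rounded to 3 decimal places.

Steady state requires s·f(k) = (n + g + δ)·k, i.e. s·k^α = (n + g + δ)·k.
Rearranging, k^(1−α) = s / (n + g + δ).
k^0.57 = 0.15 / (0.034 + 0.021 + 0.066) = 0.15 / 0.121 = 1.2397
k* = 1.2397^(1/0.57) ≈ 1.4579
y* = (k*)^α = 1.4579^0.43 ≈ 1.1760
c* = (1 − s)·y* = (1 − 0.15) × 1.1760 ≈ 0.9996

c* = 1.000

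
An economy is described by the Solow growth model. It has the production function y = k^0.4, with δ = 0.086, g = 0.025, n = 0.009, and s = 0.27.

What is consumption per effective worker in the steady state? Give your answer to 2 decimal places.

At the steady state, Δk = 0, so s·k^α = (n + g + δ)·k.
Dividing both sides by k: k^(1−α) = s / (n + g + δ).
k^0.6 = 0.27 / (0.009 + 0.025 + 0.086) = 0.27 / 0.120 = 2.2500
k* = 2.2500^(1/0.6) ≈ 3.8634
y* = (k*)^α = 3.8634^0.4 ≈ 1.7171
c* = (1 − s)·y* = (1 − 0.27) × 1.7171 ≈ 1.2535

c* ≈ 1.25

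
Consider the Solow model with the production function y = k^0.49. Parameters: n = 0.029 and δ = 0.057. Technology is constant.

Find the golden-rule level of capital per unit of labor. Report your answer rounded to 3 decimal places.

k_gold ≈ 30.322

The golden rule sets f'(k) = n + δ, i.e. α·k^(α−1) = n + δ.
So k^(1−α) = α / (n + δ) = 0.49 / 0.086 = 5.6977.
k_gold = 5.6977^(1/0.51) ≈ 30.3224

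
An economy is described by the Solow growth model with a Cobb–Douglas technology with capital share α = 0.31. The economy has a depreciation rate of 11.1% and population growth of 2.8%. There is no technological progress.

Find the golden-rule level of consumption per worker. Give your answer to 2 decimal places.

At the golden rule, f'(k) = n + δ, so α·k^(α−1) = n + δ and k_gold = (α/(n + δ))^(1/(1−α)).
k_gold = (0.31/0.139)^(1/0.69) = 2.2302^1.4493 ≈ 3.1978
c_gold = f(k_gold) − (n + δ)·k_gold = 1.4339 − 0.139×3.1978 ≈ 0.9894

c_gold ≈ 0.99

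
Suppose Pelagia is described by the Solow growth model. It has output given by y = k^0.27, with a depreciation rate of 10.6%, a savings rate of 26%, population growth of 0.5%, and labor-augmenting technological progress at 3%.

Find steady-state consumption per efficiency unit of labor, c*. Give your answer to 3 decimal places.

c* ≈ 0.928

At the steady state, Δk = 0, so s·k^α = (n + g + δ)·k.
Rearranging, k^(1−α) = s / (n + g + δ).
k^0.73 = 0.26 / (0.005 + 0.030 + 0.106) = 0.26 / 0.141 = 1.8440
k* = 1.8440^(1/0.73) ≈ 2.3124
y* = (k*)^α = 2.3124^0.27 ≈ 1.2540
c* = (1 − s)·y* = (1 − 0.26) × 1.2540 ≈ 0.9280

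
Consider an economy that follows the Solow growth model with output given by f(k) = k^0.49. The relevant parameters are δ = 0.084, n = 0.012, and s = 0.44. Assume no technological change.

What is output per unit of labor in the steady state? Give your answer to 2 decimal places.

y* ≈ 4.32

Steady state requires s·f(k) = (n + δ)·k, i.e. s·k^α = (n + δ)·k.
Rearranging, k^(1−α) = s / (n + δ).
k^0.51 = 0.44 / (0.012 + 0.084) = 0.44 / 0.096 = 4.5833
k* = 4.5833^(1/0.51) ≈ 19.7892
y* = (k*)^α = 19.7892^0.49 ≈ 4.3177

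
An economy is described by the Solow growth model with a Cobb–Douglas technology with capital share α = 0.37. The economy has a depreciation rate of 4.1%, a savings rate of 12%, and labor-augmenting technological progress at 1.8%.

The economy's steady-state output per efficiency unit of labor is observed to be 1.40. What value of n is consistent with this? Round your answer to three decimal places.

In steady state, investment equals break-even investment: s·k^α = (n + g + δ)·k.
Since y* = [s/(n + g + δ)]^(α/(1−α)), we have s/(n + g + δ) = (y*)^((1−α)/α) = 1.40^1.7027 = 1.7734.
Therefore n + g + δ = s / 1.7734 = 0.12 / 1.7734 = 0.0677, so n = 0.0677 − 0.059 = 0.0087.

n ≈ 0.009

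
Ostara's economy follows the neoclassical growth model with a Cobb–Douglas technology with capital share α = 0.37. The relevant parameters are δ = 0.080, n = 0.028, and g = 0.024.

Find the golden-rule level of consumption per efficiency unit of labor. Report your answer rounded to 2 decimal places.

c_gold ≈ 1.15

At the golden rule, f'(k) = n + g + δ, so α·k^(α−1) = n + g + δ and k_gold = (α/(n + g + δ))^(1/(1−α)).
k_gold = (0.37/0.132)^(1/0.63) = 2.8030^1.5873 ≈ 5.1347
c_gold = f(k_gold) − (n + g + δ)·k_gold = 1.8319 − 0.132×5.1347 ≈ 1.1541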